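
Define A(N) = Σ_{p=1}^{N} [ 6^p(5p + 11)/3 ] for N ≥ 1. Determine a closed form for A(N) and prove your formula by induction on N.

A(N) = 2·6^N(N + 2) - 4

We claim A(N) = 2·6^N(N + 2) - 4 for all N ≥ 1.
Base case (N = 1): A(1) = 32, and the closed form gives 32. They agree.
For the inductive step, assume it holds for an arbitrary p ≥ 1, so A(p) = 2·6^p(p + 2) - 4.
Then A(p+1) = A(p) + (6^p(10p + 32)) = (2·6^p(p + 2) - 4) + (6^p(10p + 32)).
Simplifying, A(p+1) = 12·6^p·p + 36·6^p - 4 = 2·6^(p+1)((p+1) + 2) - 4,
which is the closed form with N = p+1.
By induction, the statement is established for all N ≥ 1.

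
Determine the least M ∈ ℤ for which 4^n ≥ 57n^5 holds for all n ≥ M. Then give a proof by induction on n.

M = 12

At n = 11: 4194304 < 9179907, so the inequality fails and M ≥ 12. We prove 4^n ≥ 57n^5 for all n ≥ 12.
For the base case n = 12: 4^n = 16777216 and 57n^5 = 14183424, so 16777216 ≥ 14183424.
For the inductive step, assume it holds for an arbitrary j ≥ 12, so 4^j ≥ 57j^5.
Then 4^(j + 1) = 4·(4^j) ≥ 4·(57j^5).
Also, for j ≥ 12 we have 4·(57j^5) ≥ 57(j+1)^5, since 4 ≥ (1 + 1/j)^5 for all j ≥ 12.
Combining, 4^(j + 1) ≥ 57(j+1)^5.
By the principle of mathematical induction, the result holds for all n ≥ 12.
Hence the smallest such M is 12.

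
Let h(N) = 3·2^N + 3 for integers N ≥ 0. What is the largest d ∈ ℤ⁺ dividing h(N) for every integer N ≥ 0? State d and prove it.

Computing the first values: h(0) = 6 and h(1) = 9; gcd(6, 9) = 3, so d ≤ 3.
We prove 3 | 3·2^N + 3 for all N ≥ 0 by induction on N.
When N = 0: h(0) = 6 = 3·(2), so 3 | h(0).
Inductive step: assume the claim holds for N = i, i.e. 3 | h(i). Then
h(i+1) = 3·2^(i+1) + 3 = 2·(3·2^i + 3) - 3 = 2·h(i) - 3. The first term is divisible by 3 by the inductive hypothesis, and -3 is divisible by 3. Hence 3 | h(i+1).
Hence, by induction on N, the claim holds for every N ≥ 0.
Therefore the largest such d is 3.

d = 3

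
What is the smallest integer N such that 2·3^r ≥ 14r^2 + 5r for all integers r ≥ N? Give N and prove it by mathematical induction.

At r = 4: 162 < 244, so the inequality fails and N ≥ 5. We prove 2·3^r ≥ 14r^2 + 5r for all r ≥ 5.
Base step (r = 5): 2·3^r = 486 and 14r^2 + 5r = 375, so 486 ≥ 375.
Inductive step: assume the claim holds for r = m, so 2·3^m ≥ 14m^2 + 5m.
Then 2·3^(m + 1) = 3·(2·3^m) ≥ 3·(14m^2 + 5m).
Also, for m ≥ 5 we have 3·(14m^2 + 5m) ≥ 14(m+1)^2 + 5(m+1), since 3·(14m^2 + 5m) − (14(m+1)^2 + 5(m+1)) = 28m^2 - 18m - 19, which is nonnegative for all m ≥ 5.
Combining, 2·3^(m + 1) ≥ 14(m+1)^2 + 5(m+1).
Hence, by induction on r, the claim holds for every r ≥ 5.
Hence the smallest such N is 5.

N = 5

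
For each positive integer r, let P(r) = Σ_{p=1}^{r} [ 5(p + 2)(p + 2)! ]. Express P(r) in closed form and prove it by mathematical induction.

We claim P(r) = 5(r + 3)! - 30 for all r ≥ 1.
Base step (r = 1): P(1) = 90, and the closed form gives 90. They agree.
Suppose the result is true for r = p, so P(p) = 5(p + 3)! - 30.
Then P(p+1) = P(p) + (5(p + 3)(p + 3)!) = (5(p + 3)! - 30) + (5(p + 3)(p + 3)!).
Simplifying, P(p+1) = 5((p+1) + 3)! - 30,
which is the closed form with r = p+1.
By the principle of mathematical induction, the result holds for all r ≥ 1.

P(r) = 5(r + 3)! - 30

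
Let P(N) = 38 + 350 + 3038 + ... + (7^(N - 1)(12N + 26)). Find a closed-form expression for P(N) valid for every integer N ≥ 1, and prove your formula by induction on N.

We claim P(N) = 2·7^N(N + 2) - 4 for all N ≥ 1.
Base step (N = 1): P(1) = 38, and the closed form gives 38. They agree.
For the inductive step, assume it holds for an arbitrary p ≥ 1, so P(p) = 2·7^p(p + 2) - 4.
Then P(p+1) = P(p) + (7^p(12p + 38)) = (2·7^p(p + 2) - 4) + (7^p(12p + 38)).
Simplifying, P(p+1) = 14·7^p·p + 42·7^p - 4 = 2·7^(p+1)((p+1) + 2) - 4,
which is the closed form with N = p+1.
By the principle of mathematical induction, the result holds for all N ≥ 1.

P(N) = 2·7^N(N + 2) - 4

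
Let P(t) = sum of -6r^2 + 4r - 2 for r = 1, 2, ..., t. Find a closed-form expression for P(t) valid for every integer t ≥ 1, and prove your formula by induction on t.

P(t) = -t(2t^2 + t + 1)

We claim P(t) = -t(2t^2 + t + 1) for all t ≥ 1.
Base step (t = 1): P(1) = -4, and the closed form gives -4. They agree.
Inductive step: suppose the statement holds for some r ≥ 1, so P(r) = r(-2r^2 - r - 1).
Then P(r+1) = P(r) + (-6r^2 - 8r - 4) = (r(-2r^2 - r - 1)) + (-6r^2 - 8r - 4).
Simplifying, P(r+1) = -(r + 1)(2r^2 + 5r + 4) = -(r+1)(2(r+1)^2 + (r+1) + 1),
which is the closed form with t = r+1.
By the principle of mathematical induction, the result holds for all t ≥ 1.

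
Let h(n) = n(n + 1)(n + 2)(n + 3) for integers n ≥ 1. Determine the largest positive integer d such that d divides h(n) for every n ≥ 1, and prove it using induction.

d = 24

Computing the first values: h(1) = 24 and h(2) = 120; gcd(24, 120) = 24, so d ≤ 24.
We prove 24 | n(n + 1)(n + 2)(n + 3) for all n ≥ 1 by induction on n.
Base case (n = 1): h(1) = 24 = 24·(1), so 24 | h(1).
For the inductive step, assume it holds for an arbitrary k ≥ 1, i.e. 24 | h(k). Then
h(k+1) − h(k) = (k+1)·(k+2)·(k+3)·(k+4) − k·(k+1)·(k+2)·(k+3) = (k+1)·(k+2)·(k+3)·[(k+4) − k] = 4·(k+1)·(k+2)·(k+3). The product of 3 consecutive integers is divisible by (3)! = 6, so h(k+1) − h(k) is divisible by 4·6 = 24. By the inductive hypothesis 24 | h(k), hence 24 | h(k+1).
This completes the induction.
Therefore the largest such d is 24.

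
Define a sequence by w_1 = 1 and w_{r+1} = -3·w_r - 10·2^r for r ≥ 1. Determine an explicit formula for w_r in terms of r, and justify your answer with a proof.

w_r = 5(-3)^(r - 1) - 2^(r + 1)

Computing the first terms: w_1 = 1, w_2 = -23, w_3 = 29. This suggests w_r = 5(-3)^(r - 1) - 2^(r + 1).
When r = 1: the formula gives 1 = 1 = w_1.
Inductive step: suppose the statement holds for some m ≥ 1, so w_m = 5(-3)^(m - 1) - 2^(m + 1).
Then w_{m+1} = -3·w_m - 10·2^m = -3·(5(-3)^(m - 1) - 2^(m + 1)) - 10·2^m = 5(-3)^m - 2^(m + 2) = 5(-3)^((m+1) - 1) - 2^((m+1) + 1),
which is the claimed formula at r = m+1.
By induction, the statement is established for all r ≥ 1.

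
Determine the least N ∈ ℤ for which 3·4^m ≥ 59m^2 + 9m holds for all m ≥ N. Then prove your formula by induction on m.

N = 5

At m = 4: 768 < 980, so the inequality fails and N ≥ 5. We prove 3·4^m ≥ 59m^2 + 9m for all m ≥ 5.
Base case (m = 5): 3·4^m = 3072 and 59m^2 + 9m = 1520, so 3072 ≥ 1520.
For the inductive step, assume it holds for an arbitrary p ≥ 5, so 3·4^p ≥ 59p^2 + 9p.
Then 3·4^(p + 1) = 4·(3·4^p) ≥ 4·(59p^2 + 9p).
Also, for p ≥ 5 we have 4·(59p^2 + 9p) ≥ 59(p+1)^2 + 9(p+1), since 4·(59p^2 + 9p) − (59(p+1)^2 + 9(p+1)) = 177p^2 - 91p - 68, which is nonnegative for all p ≥ 5.
Combining, 3·4^(p + 1) ≥ 59(p+1)^2 + 9(p+1).
Hence, by induction on m, the claim holds for every m ≥ 5.
Hence the smallest such N is 5.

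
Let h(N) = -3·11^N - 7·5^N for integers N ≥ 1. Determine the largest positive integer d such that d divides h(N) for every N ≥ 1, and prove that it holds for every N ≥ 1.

d = 2

Computing the first values: h(1) = -68 and h(2) = -538; gcd(-68, -538) = 2, so d ≤ 2.
We prove 2 | -3·11^N - 7·5^N for all N ≥ 1 by induction on N.
Base step (N = 1): h(1) = -68 = 2·(-34), so 2 | h(1).
Inductive step: suppose the statement holds for some k ≥ 1, i.e. 2 | h(k). Then
h(k+1) − 11·h(k) = (-3·11^(k+1) - 7·5^(k+1)) − 11·(-3·11^k - 7·5^k) = (-7)·5^k·(5 − 11) = (42)·5^k. Since 2 | h(k) by the inductive hypothesis, 2 | 11·h(k); and 2 | 42 since 42 = 2·21. Therefore 2 | h(k+1).
This completes the induction.
Therefore the largest such d is 2.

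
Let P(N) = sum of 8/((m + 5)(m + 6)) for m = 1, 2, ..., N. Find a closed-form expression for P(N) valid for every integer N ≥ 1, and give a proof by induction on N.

P(N) = 4N/(3(N + 6))

We claim P(N) = 4N/(3(N + 6)) for all N ≥ 1.
When N = 1: P(1) = 4/21, and the closed form gives 4/21. They agree.
For the inductive step, assume it holds for an arbitrary m ≥ 1, so P(m) = 4m/(3(m + 6)).
Then P(m+1) = P(m) + (8/((m + 6)(m + 7))) = (4m/(3(m + 6))) + (8/((m + 6)(m + 7))).
Simplifying, P(m+1) = 4(m + 1)/(3(m + 7)) = 4(m+1)/(3((m+1) + 6)),
which is the closed form with N = m+1.
Hence, by induction on N, the claim holds for every N ≥ 1.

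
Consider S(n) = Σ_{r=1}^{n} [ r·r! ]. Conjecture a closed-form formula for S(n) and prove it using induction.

We claim S(n) = (n + 1)n! - 1 for all n ≥ 1.
When n = 1: S(1) = 1, and the closed form gives 1. They agree.
For the inductive step, assume it holds for an arbitrary r ≥ 1, so S(r) = (r + 1)r! - 1.
Then S(r+1) = S(r) + ((r + 1)(r + 1)!) = ((r + 1)r! - 1) + ((r + 1)(r + 1)!).
Simplifying, S(r+1) = ((r+1) + 1)(r+1)! - 1,
which is the closed form with n = r+1.
This completes the induction.

S(n) = (n + 1)n! - 1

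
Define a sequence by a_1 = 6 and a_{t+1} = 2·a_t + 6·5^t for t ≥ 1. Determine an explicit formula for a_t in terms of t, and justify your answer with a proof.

Computing the first terms: a_1 = 6, a_2 = 42, a_3 = 234. This suggests a_t = -2^(t + 1) + 2·5^t.
Base step (t = 1): the formula gives 6 = 6 = a_1.
For the inductive step, assume it holds for an arbitrary r ≥ 1, so a_r = -2^(r + 1) + 2·5^r.
Then a_{r+1} = 2·a_r + 6·5^r = 2·(-2^(r + 1) + 2·5^r) + 6·5^r = -2^(r + 2) + 2·5^(r + 1) = -2^((r+1) + 1) + 2·5^(r+1),
which is the claimed formula at t = r+1.
Hence, by induction on t, the claim holds for every t ≥ 1.

a_t = -2^(t + 1) + 2·5^t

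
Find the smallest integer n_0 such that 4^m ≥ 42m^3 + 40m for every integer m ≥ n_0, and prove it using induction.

n_0 = 7

At m = 6: 4096 < 9312, so the inequality fails and n_0 ≥ 7. We prove 4^m ≥ 42m^3 + 40m for all m ≥ 7.
Base case (m = 7): 4^m = 16384 and 42m^3 + 40m = 14686, so 16384 ≥ 14686.
Suppose the result is true for m = r, so 4^r ≥ 42r^3 + 40r.
Then 4^(r + 1) = 4·(4^r) ≥ 4·(42r^3 + 40r).
Also, for r ≥ 7 we have 4·(42r^3 + 40r) ≥ 42(r+1)^3 + 40(r+1), since 4·(42r^3 + 40r) − (42(r+1)^3 + 40(r+1)) = 126r^3 - 126r^2 - 6r - 82, which is nonnegative for all r ≥ 7.
Combining, 4^(r + 1) ≥ 42(r+1)^3 + 40(r+1).
By the principle of mathematical induction, the result holds for all m ≥ 7.
Hence the smallest such n_0 is 7.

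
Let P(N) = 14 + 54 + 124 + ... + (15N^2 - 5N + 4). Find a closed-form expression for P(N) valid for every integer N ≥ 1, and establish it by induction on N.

We claim P(N) = N(5N^2 + 5N + 4) for all N ≥ 1.
When N = 1: P(1) = 14, and the closed form gives 14. They agree.
Suppose the result is true for N = k, so P(k) = k(5k^2 + 5k + 4).
Then P(k+1) = P(k) + (15k^2 + 25k + 14) = (k(5k^2 + 5k + 4)) + (15k^2 + 25k + 14).
Simplifying, P(k+1) = (k + 1)(5k^2 + 15k + 14) = (k+1)(5(k+1)^2 + 5(k+1) + 4),
which is the closed form with N = k+1.
This completes the induction.

P(N) = N(5N^2 + 5N + 4)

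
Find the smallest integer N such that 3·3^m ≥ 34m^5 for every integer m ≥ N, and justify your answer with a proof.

At m = 14: 14348907 < 18286016, so the inequality fails and N ≥ 15. We prove 3·3^m ≥ 34m^5 for all m ≥ 15.
Base step (m = 15): 3·3^m = 43046721 and 34m^5 = 25818750, so 43046721 ≥ 25818750.
Inductive step: assume the claim holds for m = r, so 3·3^r ≥ 34r^5.
Then 3·3^(r + 1) = 3·(3·3^r) ≥ 3·(34r^5).
Also, for r ≥ 15 we have 3·(34r^5) ≥ 34(r+1)^5, since 3 ≥ (1 + 1/r)^5 for all r ≥ 15.
Combining, 3·3^(r + 1) ≥ 34(r+1)^5.
By induction, the statement is established for all m ≥ 15.
Hence the smallest such N is 15.

N = 15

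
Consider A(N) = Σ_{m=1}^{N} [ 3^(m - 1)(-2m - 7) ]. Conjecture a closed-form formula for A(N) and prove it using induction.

A(N) = -3^N(N + 3) + 3

We claim A(N) = -3^N(N + 3) + 3 for all N ≥ 1.
Base case (N = 1): A(1) = -9, and the closed form gives -9. They agree.
Inductive step: assume the claim holds for N = m, so A(m) = -3^m(m + 3) + 3.
Then A(m+1) = A(m) + (3^m(-2m - 9)) = (-3^m(m + 3) + 3) + (3^m(-2m - 9)).
Simplifying, A(m+1) = -3·3^m·m - 12·3^m + 3 = -3^(m+1)((m+1) + 3) + 3,
which is the closed form with N = m+1.
By the principle of mathematical induction, the result holds for all N ≥ 1.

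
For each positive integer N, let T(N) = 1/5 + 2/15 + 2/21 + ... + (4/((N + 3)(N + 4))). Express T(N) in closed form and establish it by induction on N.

T(N) = N/(N + 4)

We claim T(N) = N/(N + 4) for all N ≥ 1.
Base case (N = 1): T(1) = 1/5, and the closed form gives 1/5. They agree.
For the inductive step, assume it holds for an arbitrary i ≥ 1, so T(i) = i/(i + 4).
Then T(i+1) = T(i) + (4/((i + 4)(i + 5))) = (i/(i + 4)) + (4/((i + 4)(i + 5))).
Simplifying, T(i+1) = (i + 1)/(i + 5) = (i+1)/((i+1) + 4),
which is the closed form with N = i+1.
Hence, by induction on N, the claim holds for every N ≥ 1.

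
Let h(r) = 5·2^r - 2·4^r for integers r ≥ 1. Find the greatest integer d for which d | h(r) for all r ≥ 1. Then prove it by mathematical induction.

Computing the first values: h(1) = 2 and h(2) = -12; gcd(2, -12) = 2, so d ≤ 2.
We prove 2 | 5·2^r - 2·4^r for all r ≥ 1 by induction on r.
When r = 1: h(1) = 2 = 2·(1), so 2 | h(1).
Inductive step: assume the claim holds for r = m, i.e. 2 | h(m). Then
h(m+1) − 4·h(m) = (5·2^(m+1) - 2·4^(m+1)) − 4·(5·2^m - 2·4^m) = (5)·2^m·(2 − 4) = (-10)·2^m. Since 2 | h(m) by the inductive hypothesis, 2 | 4·h(m); and 2 | -10 since -10 = 2·-5. Therefore 2 | h(m+1).
By the principle of mathematical induction, the result holds for all r ≥ 1.
Therefore the largest such d is 2.

d = 2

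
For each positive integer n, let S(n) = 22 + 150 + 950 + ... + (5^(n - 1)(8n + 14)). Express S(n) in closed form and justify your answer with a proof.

S(n) = 5^n(2n + 3) - 3

We claim S(n) = 5^n(2n + 3) - 3 for all n ≥ 1.
When n = 1: S(1) = 22, and the closed form gives 22. They agree.
For the inductive step, assume it holds for an arbitrary j ≥ 1, so S(j) = 5^j(2j + 3) - 3.
Then S(j+1) = S(j) + (5^j(8j + 22)) = (5^j(2j + 3) - 3) + (5^j(8j + 22)).
Simplifying, S(j+1) = 10·5^j·j + 25·5^j - 3 = 5^(j+1)(2(j+1) + 3) - 3,
which is the closed form with n = j+1.
This completes the induction.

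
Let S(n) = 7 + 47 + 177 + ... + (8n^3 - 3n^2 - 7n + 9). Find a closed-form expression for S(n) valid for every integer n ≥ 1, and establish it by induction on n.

S(n) = n(2n + 5)(n^2 - n + 1)

We claim S(n) = n(2n + 5)(n^2 - n + 1) for all n ≥ 1.
When n = 1: S(1) = 7, and the closed form gives 7. They agree.
Inductive step: suppose the statement holds for some k ≥ 1, so S(k) = k(2k^3 + 3k^2 - 3k + 5).
Then S(k+1) = S(k) + (8k^3 + 21k^2 + 11k + 7) = (k(2k^3 + 3k^2 - 3k + 5)) + (8k^3 + 21k^2 + 11k + 7).
Simplifying, S(k+1) = (k + 1)(2k + 7)(k^2 + k + 1) = (k+1)(2(k+1) + 5)((k+1)^2 - (k+1) + 1),
which is the closed form with n = k+1.
Hence, by induction on n, the claim holds for every n ≥ 1.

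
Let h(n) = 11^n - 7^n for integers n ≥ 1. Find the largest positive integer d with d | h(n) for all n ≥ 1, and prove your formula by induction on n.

Computing the first values: h(1) = 4 and h(2) = 72; gcd(4, 72) = 4, so d ≤ 4.
We prove 4 | 11^n - 7^n for all n ≥ 1 by induction on n.
Base step (n = 1): h(1) = 4 = 4·(1), so 4 | h(1).
Suppose the result is true for n = i, i.e. 4 | h(i). Then
11^{i+1} − 7^{i+1} = 11·11^i − 7·7^i = 11·(11^i − 7^i) + (4)·7^i. The first term is divisible by 4 by the inductive hypothesis, and the second term (4)·7^i is divisible by 4 since 4 | 4. Hence 4 | h(i+1).
This completes the induction.
Therefore the largest such d is 4.

d = 4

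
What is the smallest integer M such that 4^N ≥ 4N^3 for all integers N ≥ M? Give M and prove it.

At N = 3: 64 < 108, so the inequality fails and M ≥ 4. We prove 4^N ≥ 4N^3 for all N ≥ 4.
When N = 4: 4^N = 256 and 4N^3 = 256, so 256 ≥ 256.
Inductive step: suppose the statement holds for some j ≥ 4, so 4^j ≥ 4j^3.
Then 4^(j + 1) = 4·(4^j) ≥ 4·(4j^3).
Also, for j ≥ 4 we have 4·(4j^3) ≥ 4(j+1)^3, since 4 ≥ (1 + 1/j)^3 for all j ≥ 4.
Combining, 4^(j + 1) ≥ 4(j+1)^3.
Hence, by induction on N, the claim holds for every N ≥ 4.
Hence the smallest such M is 4.

M = 4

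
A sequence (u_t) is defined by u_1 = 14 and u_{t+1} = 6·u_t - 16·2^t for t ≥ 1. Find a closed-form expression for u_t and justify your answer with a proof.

u_t = 2^(t + 2) + 6^t

Computing the first terms: u_1 = 14, u_2 = 52, u_3 = 248. This suggests u_t = 2^(t + 2) + 6^t.
For the base case t = 1: the formula gives 14 = 14 = u_1.
Inductive step: suppose the statement holds for some r ≥ 1, so u_r = 2^(r + 2) + 6^r.
Then u_{r+1} = 6·u_r - 16·2^r = 6·(2^(r + 2) + 6^r) - 16·2^r = 2^(r + 3) + 6^(r + 1) = 2^((r+1) + 2) + 6^(r+1),
which is the claimed formula at t = r+1.
This completes the induction.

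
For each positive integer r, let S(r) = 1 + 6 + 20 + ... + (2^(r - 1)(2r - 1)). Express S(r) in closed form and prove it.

We claim S(r) = 2^r(2r - 3) + 3 for all r ≥ 1.
Base case (r = 1): S(1) = 1, and the closed form gives 1. They agree.
For the inductive step, assume it holds for an arbitrary m ≥ 1, so S(m) = 2^m(2m - 3) + 3.
Then S(m+1) = S(m) + (2^m(2m + 1)) = (2^m(2m - 3) + 3) + (2^m(2m + 1)).
Simplifying, S(m+1) = -2^(m + 1) + 2^(m + 2)m + 3 = 2^(m+1)(2(m+1) - 3) + 3,
which is the closed form with r = m+1.
This completes the induction.

S(r) = 2^r(2r - 3) + 3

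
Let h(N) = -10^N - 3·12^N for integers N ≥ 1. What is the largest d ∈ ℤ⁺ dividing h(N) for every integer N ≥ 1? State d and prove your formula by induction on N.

Computing the first values: h(1) = -46 and h(2) = -532; gcd(-46, -532) = 2, so d ≤ 2.
We prove 2 | -10^N - 3·12^N for all N ≥ 1 by induction on N.
Base case (N = 1): h(1) = -46 = 2·(-23), so 2 | h(1).
For the inductive step, assume it holds for an arbitrary r ≥ 1, i.e. 2 | h(r). Then
h(r+1) − 12·h(r) = (-10^(r+1) - 3·12^(r+1)) − 12·(-10^r - 3·12^r) = (-1)·10^r·(10 − 12) = (2)·10^r. Since 2 | h(r) by the inductive hypothesis, 2 | 12·h(r); and 2 | 2 since 2 = 2·1. Therefore 2 | h(r+1).
By the principle of mathematical induction, the result holds for all N ≥ 1.
Therefore the largest such d is 2.

d = 2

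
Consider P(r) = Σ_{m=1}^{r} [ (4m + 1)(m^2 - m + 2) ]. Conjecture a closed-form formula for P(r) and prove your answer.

We claim P(r) = r(r^3 + r^2 + 3r + 5) for all r ≥ 1.
When r = 1: P(1) = 10, and the closed form gives 10. They agree.
Inductive step: assume the claim holds for r = m, so P(m) = m(m^3 + m^2 + 3m + 5).
Then P(m+1) = P(m) + ((4m + 5)(-m + (m + 1)^2 + 1)) = (m(m^3 + m^2 + 3m + 5)) + ((4m + 5)(-m + (m + 1)^2 + 1)).
Simplifying, P(m+1) = (m + 1)(m^3 + 4m^2 + 8m + 10) = (m+1)((m+1)^3 + (m+1)^2 + 3(m+1) + 5),
which is the closed form with r = m+1.
By the principle of mathematical induction, the result holds for all r ≥ 1.

P(r) = r(r^3 + r^2 + 3r + 5)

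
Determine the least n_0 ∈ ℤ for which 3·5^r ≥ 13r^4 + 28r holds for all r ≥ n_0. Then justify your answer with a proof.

n_0 = 5

At r = 4: 1875 < 3440, so the inequality fails and n_0 ≥ 5. We prove 3·5^r ≥ 13r^4 + 28r for all r ≥ 5.
Base case (r = 5): 3·5^r = 9375 and 13r^4 + 28r = 8265, so 9375 ≥ 8265.
Suppose the result is true for r = m, so 3·5^m ≥ 13m^4 + 28m.
Then 3·5^(m + 1) = 5·(3·5^m) ≥ 5·(13m^4 + 28m).
Also, for m ≥ 5 we have 5·(13m^4 + 28m) ≥ 13(m+1)^4 + 28(m+1), since 5·(13m^4 + 28m) − (13(m+1)^4 + 28(m+1)) = 52m^4 - 52m^3 - 78m^2 + 60m - 41, which is nonnegative for all m ≥ 5.
Combining, 3·5^(m + 1) ≥ 13(m+1)^4 + 28(m+1).
By the principle of mathematical induction, the result holds for all r ≥ 5.
Hence the smallest such n_0 is 5.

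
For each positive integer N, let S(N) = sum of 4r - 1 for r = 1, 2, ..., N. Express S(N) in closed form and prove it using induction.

S(N) = N(2N + 1)

We claim S(N) = N(2N + 1) for all N ≥ 1.
For the base case N = 1: S(1) = 3, and the closed form gives 3. They agree.
For the inductive step, assume it holds for an arbitrary r ≥ 1, so S(r) = r(2r + 1).
Then S(r+1) = S(r) + (4r + 3) = (r(2r + 1)) + (4r + 3).
Simplifying, S(r+1) = (r + 1)(2r + 3) = (r+1)(2(r+1) + 1),
which is the closed form with N = r+1.
By induction, the statement is established for all N ≥ 1.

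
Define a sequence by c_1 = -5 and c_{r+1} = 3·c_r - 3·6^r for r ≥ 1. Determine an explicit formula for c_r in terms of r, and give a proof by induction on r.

Computing the first terms: c_1 = -5, c_2 = -33, c_3 = -207. This suggests c_r = 3^(r - 1) - 6^r.
Base case (r = 1): the formula gives -5 = -5 = c_1.
Inductive step: assume the claim holds for r = m, so c_m = 3^(m - 1) - 6^m.
Then c_{m+1} = 3·c_m - 3·6^m = 3·(3^(m - 1) - 6^m) - 3·6^m = 3^m - 6^(m + 1) = 3^((m+1) - 1) - 6^(m+1),
which is the claimed formula at r = m+1.
By the principle of mathematical induction, the result holds for all r ≥ 1.

c_r = 3^(r - 1) - 6^r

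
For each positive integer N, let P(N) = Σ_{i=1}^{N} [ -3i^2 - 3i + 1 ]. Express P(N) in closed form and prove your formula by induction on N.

P(N) = -N(N^2 + 3N + 1)

We claim P(N) = -N(N^2 + 3N + 1) for all N ≥ 1.
Base case (N = 1): P(1) = -5, and the closed form gives -5. They agree.
Inductive step: assume the claim holds for N = i, so P(i) = i(-i^2 - 3i - 1).
Then P(i+1) = P(i) + (-3i^2 - 9i - 5) = (i(-i^2 - 3i - 1)) + (-3i^2 - 9i - 5).
Simplifying, P(i+1) = -(i + 1)(i^2 + 5i + 5) = -(i+1)((i+1)^2 + 3(i+1) + 1),
which is the closed form with N = i+1.
This completes the induction.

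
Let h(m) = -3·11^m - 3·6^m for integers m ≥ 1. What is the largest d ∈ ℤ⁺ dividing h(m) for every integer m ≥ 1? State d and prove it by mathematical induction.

d = 3

Computing the first values: h(1) = -51 and h(2) = -471; gcd(-51, -471) = 3, so d ≤ 3.
We prove 3 | -3·11^m - 3·6^m for all m ≥ 1 by induction on m.
When m = 1: h(1) = -51 = 3·(-17), so 3 | h(1).
Inductive step: suppose the statement holds for some i ≥ 1, i.e. 3 | h(i). Then
h(i+1) − 11·h(i) = (-3·11^(i+1) - 3·6^(i+1)) − 11·(-3·11^i - 3·6^i) = (-3)·6^i·(6 − 11) = (15)·6^i. Since 3 | h(i) by the inductive hypothesis, 3 | 11·h(i); and 3 | 15 since 15 = 3·5. Therefore 3 | h(i+1).
By the principle of mathematical induction, the result holds for all m ≥ 1.
Therefore the largest such d is 3.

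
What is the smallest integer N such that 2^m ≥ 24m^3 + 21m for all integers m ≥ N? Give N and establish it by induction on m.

At m = 16: 65536 < 98640, so the inequality fails and N ≥ 17. We prove 2^m ≥ 24m^3 + 21m for all m ≥ 17.
Base case (m = 17): 2^m = 131072 and 24m^3 + 21m = 118269, so 131072 ≥ 118269.
For the inductive step, assume it holds for an arbitrary k ≥ 17, so 2^k ≥ 24k^3 + 21k.
Then 2^(k + 1) = 2·(2^k) ≥ 2·(24k^3 + 21k).
Also, for k ≥ 17 we have 2·(24k^3 + 21k) ≥ 24(k+1)^3 + 21(k+1), since 2·(24k^3 + 21k) − (24(k+1)^3 + 21(k+1)) = 24k^3 - 72k^2 - 51k - 45, which is nonnegative for all k ≥ 17.
Combining, 2^(k + 1) ≥ 24(k+1)^3 + 21(k+1).
Hence, by induction on m, the claim holds for every m ≥ 17.
Hence the smallest such N is 17.

N = 17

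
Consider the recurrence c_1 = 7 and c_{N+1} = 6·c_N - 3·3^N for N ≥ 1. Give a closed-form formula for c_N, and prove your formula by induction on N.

c_N = 3^N + 4·6^(N - 1)

Computing the first terms: c_1 = 7, c_2 = 33, c_3 = 171. This suggests c_N = 3^N + 4·6^(N - 1).
For the base case N = 1: the formula gives 7 = 7 = c_1.
Inductive step: suppose the statement holds for some i ≥ 1, so c_i = 3^i + 4·6^(i - 1).
Then c_{i+1} = 6·c_i - 3·3^i = 6·(3^i + 4·6^(i - 1)) - 3·3^i = 3^(i + 1) + 4·6^i = 3^(i+1) + 4·6^((i+1) - 1),
which is the claimed formula at N = i+1.
By induction, the statement is established for all N ≥ 1.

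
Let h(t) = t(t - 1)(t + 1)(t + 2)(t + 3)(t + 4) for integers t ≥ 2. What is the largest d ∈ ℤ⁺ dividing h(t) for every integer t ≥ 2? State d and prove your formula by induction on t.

d = 720

Computing the first values: h(2) = 720 and h(3) = 5040; gcd(720, 5040) = 720, so d ≤ 720.
We prove 720 | t(t - 1)(t + 1)(t + 2)(t + 3)(t + 4) for all t ≥ 2 by induction on t.
For the base case t = 2: h(2) = 720 = 720·(1), so 720 | h(2).
Inductive step: suppose the statement holds for some p ≥ 2, i.e. 720 | h(p). Then
h(p+1) − h(p) = p·(p+1)·(p+2)·(p+3)·(p+4)·(p+5) − (p-1)·p·(p+1)·(p+2)·(p+3)·(p+4) = p·(p+1)·(p+2)·(p+3)·(p+4)·[(p+5) − (p-1)] = 6·p·(p+1)·(p+2)·(p+3)·(p+4). The product of 5 consecutive integers is divisible by (5)! = 120, so h(p+1) − h(p) is divisible by 6·120 = 720. By the inductive hypothesis 720 | h(p), hence 720 | h(p+1).
This completes the induction.
Therefore the largest such d is 720.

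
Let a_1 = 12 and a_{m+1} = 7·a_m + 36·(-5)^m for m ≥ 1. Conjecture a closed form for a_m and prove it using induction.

Computing the first terms: a_1 = 12, a_2 = -96, a_3 = 228. This suggests a_m = -3(-5)^m - 3·7^(m - 1).
For the base case m = 1: the formula gives 12 = 12 = a_1.
Inductive step: assume the claim holds for m = i, so a_i = -3(-5)^i - 3·7^(i - 1).
Then a_{i+1} = 7·a_i + 36·(-5)^i = 7·(-3(-5)^i - 3·7^(i - 1)) + 36·(-5)^i = -3(-5)^(i + 1) - 3·7^i = -3(-5)^(i+1) - 3·7^((i+1) - 1),
which is the claimed formula at m = i+1.
This completes the induction.

a_m = -3(-5)^m - 3·7^(m - 1)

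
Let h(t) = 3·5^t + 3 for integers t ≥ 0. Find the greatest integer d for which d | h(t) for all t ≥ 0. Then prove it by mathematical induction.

d = 6

Computing the first values: h(0) = 6 and h(1) = 18; gcd(6, 18) = 6, so d ≤ 6.
We prove 6 | 3·5^t + 3 for all t ≥ 0 by induction on t.
When t = 0: h(0) = 6 = 6·(1), so 6 | h(0).
Inductive step: suppose the statement holds for some k ≥ 0, i.e. 6 | h(k). Then
h(k+1) = 3·5^(k+1) + 3 = 5·(3·5^k + 3) - 12 = 5·h(k) - 12. The first term is divisible by 6 by the inductive hypothesis, and -12 is divisible by 6. Hence 6 | h(k+1).
By induction, the statement is established for all t ≥ 0.
Therefore the largest such d is 6.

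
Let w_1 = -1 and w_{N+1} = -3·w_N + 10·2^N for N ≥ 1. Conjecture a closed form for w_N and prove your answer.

w_N = -5(-3)^(N - 1) + 2^(N + 1)

Computing the first terms: w_1 = -1, w_2 = 23, w_3 = -29. This suggests w_N = -5(-3)^(N - 1) + 2^(N + 1).
Base step (N = 1): the formula gives -1 = -1 = w_1.
Inductive step: assume the claim holds for N = p, so w_p = -5(-3)^(p - 1) + 2^(p + 1).
Then w_{p+1} = -3·w_p + 10·2^p = -3·(-5(-3)^(p - 1) + 2^(p + 1)) + 10·2^p = -5(-3)^p + 2^(p + 2) = -5(-3)^((p+1) - 1) + 2^((p+1) + 1),
which is the claimed formula at N = p+1.
By the principle of mathematical induction, the result holds for all N ≥ 1.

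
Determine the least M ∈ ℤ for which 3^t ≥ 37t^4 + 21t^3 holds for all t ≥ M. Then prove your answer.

At t = 12: 531441 < 803520, so the inequality fails and M ≥ 13. We prove 3^t ≥ 37t^4 + 21t^3 for all t ≥ 13.
When t = 13: 3^t = 1594323 and 37t^4 + 21t^3 = 1102894, so 1594323 ≥ 1102894.
Inductive step: suppose the statement holds for some m ≥ 13, so 3^m ≥ 37m^4 + 21m^3.
Then 3^(m + 1) = 3·(3^m) ≥ 3·(37m^4 + 21m^3).
Also, for m ≥ 13 we have 3·(37m^4 + 21m^3) ≥ 37(m+1)^4 + 21(m+1)^3, since 3·(37m^4 + 21m^3) − (37(m+1)^4 + 21(m+1)^3) = 74m^4 - 106m^3 - 285m^2 - 211m - 58, which is nonnegative for all m ≥ 13.
Combining, 3^(m + 1) ≥ 37(m+1)^4 + 21(m+1)^3.
Hence, by induction on t, the claim holds for every t ≥ 13.
Hence the smallest such M is 13.

M = 13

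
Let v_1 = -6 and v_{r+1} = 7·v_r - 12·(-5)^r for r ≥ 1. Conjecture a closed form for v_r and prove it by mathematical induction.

v_r = (-5)^r - 7^(r - 1)

Computing the first terms: v_1 = -6, v_2 = 18, v_3 = -174. This suggests v_r = (-5)^r - 7^(r - 1).
When r = 1: the formula gives -6 = -6 = v_1.
For the inductive step, assume it holds for an arbitrary p ≥ 1, so v_p = (-5)^p - 7^(p - 1).
Then v_{p+1} = 7·v_p - 12·(-5)^p = 7·((-5)^p - 7^(p - 1)) - 12·(-5)^p = (-5)^(p + 1) - 7^p = (-5)^(p+1) - 7^((p+1) - 1),
which is the claimed formula at r = p+1.
By induction, the statement is established for all r ≥ 1.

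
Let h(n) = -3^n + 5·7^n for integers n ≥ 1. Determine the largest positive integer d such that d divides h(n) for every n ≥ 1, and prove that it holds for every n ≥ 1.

d = 4

Computing the first values: h(1) = 32 and h(2) = 236; gcd(32, 236) = 4, so d ≤ 4.
We prove 4 | -3^n + 5·7^n for all n ≥ 1 by induction on n.
For the base case n = 1: h(1) = 32 = 4·(8), so 4 | h(1).
Suppose the result is true for n = i, i.e. 4 | h(i). Then
h(i+1) − 7·h(i) = (-3^(i+1) + 5·7^(i+1)) − 7·(-3^i + 5·7^i) = (-1)·3^i·(3 − 7) = (4)·3^i. Since 4 | h(i) by the inductive hypothesis, 4 | 7·h(i); and 4 | 4 since 4 = 4·1. Therefore 4 | h(i+1).
By induction, the statement is established for all n ≥ 1.
Therefore the largest such d is 4.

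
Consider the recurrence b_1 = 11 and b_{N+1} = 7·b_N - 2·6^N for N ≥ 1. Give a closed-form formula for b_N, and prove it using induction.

Computing the first terms: b_1 = 11, b_2 = 65, b_3 = 383. This suggests b_N = 2·6^N - 7^(N - 1).
Base step (N = 1): the formula gives 11 = 11 = b_1.
Inductive step: suppose the statement holds for some p ≥ 1, so b_p = 2·6^p - 7^(p - 1).
Then b_{p+1} = 7·b_p - 2·6^p = 7·(2·6^p - 7^(p - 1)) - 2·6^p = 2·6^(p + 1) - 7^p = 2·6^(p+1) - 7^((p+1) - 1),
which is the claimed formula at N = p+1.
By the principle of mathematical induction, the result holds for all N ≥ 1.

b_N = 2·6^N - 7^(N - 1)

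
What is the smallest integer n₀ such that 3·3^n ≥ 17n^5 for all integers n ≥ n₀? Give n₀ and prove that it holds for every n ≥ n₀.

At n = 13: 4782969 < 6311981, so the inequality fails and n₀ ≥ 14. We prove 3·3^n ≥ 17n^5 for all n ≥ 14.
For the base case n = 14: 3·3^n = 14348907 and 17n^5 = 9143008, so 14348907 ≥ 9143008.
For the inductive step, assume it holds for an arbitrary r ≥ 14, so 3·3^r ≥ 17r^5.
Then 3·3^(r + 1) = 3·(3·3^r) ≥ 3·(17r^5).
Also, for r ≥ 14 we have 3·(17r^5) ≥ 17(r+1)^5, since 3 ≥ (1 + 1/r)^5 for all r ≥ 14.
Combining, 3·3^(r + 1) ≥ 17(r+1)^5.
This completes the induction.
Hence the smallest such n₀ is 14.

n₀ = 14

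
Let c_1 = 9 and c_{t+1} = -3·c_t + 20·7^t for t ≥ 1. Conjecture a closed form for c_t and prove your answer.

Computing the first terms: c_1 = 9, c_2 = 113, c_3 = 641. This suggests c_t = -5(-3)^(t - 1) + 2·7^t.
For the base case t = 1: the formula gives 9 = 9 = c_1.
Inductive step: assume the claim holds for t = r, so c_r = -5(-3)^(r - 1) + 2·7^r.
Then c_{r+1} = -3·c_r + 20·7^r = -3·(-5(-3)^(r - 1) + 2·7^r) + 20·7^r = -5(-3)^r + 2·7^(r + 1) = -5(-3)^((r+1) - 1) + 2·7^(r+1),
which is the claimed formula at t = r+1.
Hence, by induction on t, the claim holds for every t ≥ 1.

c_t = -5(-3)^(t - 1) + 2·7^t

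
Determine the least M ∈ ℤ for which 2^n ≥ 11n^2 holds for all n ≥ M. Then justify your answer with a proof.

M = 11

At n = 10: 1024 < 1100, so the inequality fails and M ≥ 11. We prove 2^n ≥ 11n^2 for all n ≥ 11.
Base case (n = 11): 2^n = 2048 and 11n^2 = 1331, so 2048 ≥ 1331.
Suppose the result is true for n = r, so 2^r ≥ 11r^2.
Then 2^(r + 1) = 2·(2^r) ≥ 2·(11r^2).
Also, for r ≥ 11 we have 2·(11r^2) ≥ 11(r+1)^2, since 2 ≥ (1 + 1/r)^2 for all r ≥ 11.
Combining, 2^(r + 1) ≥ 11(r+1)^2.
Hence, by induction on n, the claim holds for every n ≥ 11.
Hence the smallest such M is 11.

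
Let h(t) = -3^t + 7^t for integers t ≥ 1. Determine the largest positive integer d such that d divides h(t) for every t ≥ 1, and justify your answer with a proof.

d = 4

Computing the first values: h(1) = 4 and h(2) = 40; gcd(4, 40) = 4, so d ≤ 4.
We prove 4 | -3^t + 7^t for all t ≥ 1 by induction on t.
Base case (t = 1): h(1) = 4 = 4·(1), so 4 | h(1).
Inductive step: assume the claim holds for t = j, i.e. 4 | h(j). Then
7^{j+1} − 3^{j+1} = 7·7^j − 3·3^j = 7·(7^j − 3^j) + (4)·3^j. The first term is divisible by 4 by the inductive hypothesis, and the second term (4)·3^j is divisible by 4 since 4 | 4. Hence 4 | h(j+1).
This completes the induction.
Therefore the largest such d is 4.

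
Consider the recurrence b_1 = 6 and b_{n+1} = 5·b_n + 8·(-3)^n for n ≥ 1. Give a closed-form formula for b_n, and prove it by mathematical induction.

Computing the first terms: b_1 = 6, b_2 = 6, b_3 = 102. This suggests b_n = -(-3)^n + 3·5^(n - 1).
When n = 1: the formula gives 6 = 6 = b_1.
For the inductive step, assume it holds for an arbitrary k ≥ 1, so b_k = -(-3)^k + 3·5^(k - 1).
Then b_{k+1} = 5·b_k + 8·(-3)^k = 5·(-(-3)^k + 3·5^(k - 1)) + 8·(-3)^k = -(-3)^(k + 1) + 3·5^k = -(-3)^(k+1) + 3·5^((k+1) - 1),
which is the claimed formula at n = k+1.
This completes the induction.

b_n = -(-3)^n + 3·5^(n - 1)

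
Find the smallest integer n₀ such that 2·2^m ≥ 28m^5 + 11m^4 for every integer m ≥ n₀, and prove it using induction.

n₀ = 28

At m = 27: 268435456 < 407615247, so the inequality fails and n₀ ≥ 28. We prove 2·2^m ≥ 28m^5 + 11m^4 for all m ≥ 28.
When m = 28: 2·2^m = 536870912 and 28m^5 + 11m^4 = 488651520, so 536870912 ≥ 488651520.
Inductive step: assume the claim holds for m = j, so 2·2^j ≥ 28j^5 + 11j^4.
Then 2·2^(j + 1) = 2·(2·2^j) ≥ 2·(28j^5 + 11j^4).
Also, for j ≥ 28 we have 2·(28j^5 + 11j^4) ≥ 28(j+1)^5 + 11(j+1)^4, since 2·(28j^5 + 11j^4) − (28(j+1)^5 + 11(j+1)^4) = 28j^5 - 129j^4 - 324j^3 - 346j^2 - 184j - 39, which is nonnegative for all j ≥ 28.
Combining, 2·2^(j + 1) ≥ 28(j+1)^5 + 11(j+1)^4.
By the principle of mathematical induction, the result holds for all m ≥ 28.
Hence the smallest such n₀ is 28.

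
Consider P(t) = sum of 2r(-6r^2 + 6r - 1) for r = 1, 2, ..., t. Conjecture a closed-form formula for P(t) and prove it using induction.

P(t) = -t(t + 1)(3t^2 - t - 1)

We claim P(t) = -t(t + 1)(3t^2 - t - 1) for all t ≥ 1.
Base step (t = 1): P(1) = -2, and the closed form gives -2. They agree.
Suppose the result is true for t = r, so P(r) = r(-3r^3 - 2r^2 + 2r + 1).
Then P(r+1) = P(r) + (2(r + 1)(6r - 6(r + 1)^2 + 5)) = (r(-3r^3 - 2r^2 + 2r + 1)) + (2(r + 1)(6r - 6(r + 1)^2 + 5)).
Simplifying, P(r+1) = -(r + 1)(r + 2)(3r^2 + 5r + 1) = -(r+1)((r+1) + 1)(3(r+1)^2 - (r+1) - 1),
which is the closed form with t = r+1.
This completes the induction.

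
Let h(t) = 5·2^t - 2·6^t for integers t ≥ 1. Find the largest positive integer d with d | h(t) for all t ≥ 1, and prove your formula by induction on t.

d = 2

Computing the first values: h(1) = -2 and h(2) = -52; gcd(-2, -52) = 2, so d ≤ 2.
We prove 2 | 5·2^t - 2·6^t for all t ≥ 1 by induction on t.
Base case (t = 1): h(1) = -2 = 2·(-1), so 2 | h(1).
Inductive step: assume the claim holds for t = r, i.e. 2 | h(r). Then
h(r+1) − 6·h(r) = (5·2^(r+1) - 2·6^(r+1)) − 6·(5·2^r - 2·6^r) = (5)·2^r·(2 − 6) = (-20)·2^r. Since 2 | h(r) by the inductive hypothesis, 2 | 6·h(r); and 2 | -20 since -20 = 2·-10. Therefore 2 | h(r+1).
By induction, the statement is established for all t ≥ 1.
Therefore the largest such d is 2.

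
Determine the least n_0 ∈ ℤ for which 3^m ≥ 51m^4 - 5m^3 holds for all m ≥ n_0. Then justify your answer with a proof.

At m = 12: 531441 < 1048896, so the inequality fails and n_0 ≥ 13. We prove 3^m ≥ 51m^4 - 5m^3 for all m ≥ 13.
When m = 13: 3^m = 1594323 and 51m^4 - 5m^3 = 1445626, so 1594323 ≥ 1445626.
For the inductive step, assume it holds for an arbitrary i ≥ 13, so 3^i ≥ 51i^4 - 5i^3.
Then 3^(i + 1) = 3·(3^i) ≥ 3·(51i^4 - 5i^3).
Also, for i ≥ 13 we have 3·(51i^4 - 5i^3) ≥ 51(i+1)^4 - 5(i+1)^3, since 3·(51i^4 - 5i^3) − (51(i+1)^4 - 5(i+1)^3) = 102i^4 - 214i^3 - 291i^2 - 189i - 46, which is nonnegative for all i ≥ 13.
Combining, 3^(i + 1) ≥ 51(i+1)^4 - 5(i+1)^3.
By the principle of mathematical induction, the result holds for all m ≥ 13.
Hence the smallest such n_0 is 13.

n_0 = 13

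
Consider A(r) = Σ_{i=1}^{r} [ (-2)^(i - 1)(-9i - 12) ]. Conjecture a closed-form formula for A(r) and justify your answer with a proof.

A(r) = (-2)^r(3r + 5) - 5

We claim A(r) = (-2)^r(3r + 5) - 5 for all r ≥ 1.
When r = 1: A(1) = -21, and the closed form gives -21. They agree.
Inductive step: suppose the statement holds for some i ≥ 1, so A(i) = (-2)^i(3i + 5) - 5.
Then A(i+1) = A(i) + ((-2)^i(-9i - 21)) = ((-2)^i(3i + 5) - 5) + ((-2)^i(-9i - 21)).
Simplifying, A(i+1) = -6(-2)^i·i - 16(-2)^i - 5 = (-2)^(i+1)(3(i+1) + 5) - 5,
which is the closed form with r = i+1.
By the principle of mathematical induction, the result holds for all r ≥ 1.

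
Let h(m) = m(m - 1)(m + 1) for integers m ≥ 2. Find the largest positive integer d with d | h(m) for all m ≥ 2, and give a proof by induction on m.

d = 6

Computing the first values: h(2) = 6 and h(3) = 24; gcd(6, 24) = 6, so d ≤ 6.
We prove 6 | m(m - 1)(m + 1) for all m ≥ 2 by induction on m.
For the base case m = 2: h(2) = 6 = 6·(1), so 6 | h(2).
Suppose the result is true for m = k, i.e. 6 | h(k). Then
h(k+1) − h(k) = k·(k+1)·(k+2) − (k-1)·k·(k+1) = k·(k+1)·[(k+2) − (k-1)] = 3·k·(k+1). The product of 2 consecutive integers is divisible by (2)! = 2, so h(k+1) − h(k) is divisible by 3·2 = 6. By the inductive hypothesis 6 | h(k), hence 6 | h(k+1).
By the principle of mathematical induction, the result holds for all m ≥ 2.
Therefore the largest such d is 6.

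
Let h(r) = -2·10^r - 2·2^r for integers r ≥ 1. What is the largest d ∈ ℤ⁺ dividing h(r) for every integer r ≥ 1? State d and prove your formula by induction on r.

d = 8

Computing the first values: h(1) = -24 and h(2) = -208; gcd(-24, -208) = 8, so d ≤ 8.
We prove 8 | -2·10^r - 2·2^r for all r ≥ 1 by induction on r.
Base step (r = 1): h(1) = -24 = 8·(-3), so 8 | h(1).
Inductive step: suppose the statement holds for some j ≥ 1, i.e. 8 | h(j). Then
h(j+1) − 10·h(j) = (-2·10^(j+1) - 2·2^(j+1)) − 10·(-2·10^j - 2·2^j) = (-2)·2^j·(2 − 10) = (16)·2^j. Since 8 | h(j) by the inductive hypothesis, 8 | 10·h(j); and 8 | 16 since 16 = 8·2. Therefore 8 | h(j+1).
By the principle of mathematical induction, the result holds for all r ≥ 1.
Therefore the largest such d is 8.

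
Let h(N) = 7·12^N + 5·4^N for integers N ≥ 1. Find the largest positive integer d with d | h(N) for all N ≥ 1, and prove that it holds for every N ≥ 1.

d = 8

Computing the first values: h(1) = 104 and h(2) = 1088; gcd(104, 1088) = 8, so d ≤ 8.
We prove 8 | 7·12^N + 5·4^N for all N ≥ 1 by induction on N.
Base case (N = 1): h(1) = 104 = 8·(13), so 8 | h(1).
Inductive step: assume the claim holds for N = r, i.e. 8 | h(r). Then
h(r+1) − 12·h(r) = (7·12^(r+1) + 5·4^(r+1)) − 12·(7·12^r + 5·4^r) = (5)·4^r·(4 − 12) = (-40)·4^r. Since 8 | h(r) by the inductive hypothesis, 8 | 12·h(r); and 8 | -40 since -40 = 8·-5. Therefore 8 | h(r+1).
This completes the induction.
Therefore the largest such d is 8.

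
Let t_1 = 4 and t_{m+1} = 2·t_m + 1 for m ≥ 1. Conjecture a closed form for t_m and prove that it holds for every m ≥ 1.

Computing the first terms: t_1 = 4, t_2 = 9, t_3 = 19. This suggests t_m = 5·2^(m - 1) - 1.
When m = 1: the formula gives 4 = 4 = t_1.
Inductive step: suppose the statement holds for some p ≥ 1, so t_p = 5·2^(p - 1) - 1.
Then t_{p+1} = 2·t_p + 1 = 2·(5·2^(p - 1) - 1) + 1 = 5·2^p - 1 = 5·2^((p+1) - 1) - 1,
which is the claimed formula at m = p+1.
By the principle of mathematical induction, the result holds for all m ≥ 1.

t_m = 5·2^(m - 1) - 1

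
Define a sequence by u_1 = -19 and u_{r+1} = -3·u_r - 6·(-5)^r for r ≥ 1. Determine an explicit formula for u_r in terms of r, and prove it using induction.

Computing the first terms: u_1 = -19, u_2 = 87, u_3 = -411. This suggests u_r = -4(-3)^(r - 1) + 3(-5)^r.
When r = 1: the formula gives -19 = -19 = u_1.
For the inductive step, assume it holds for an arbitrary k ≥ 1, so u_k = -4(-3)^(k - 1) + 3(-5)^k.
Then u_{k+1} = -3·u_k - 6·(-5)^k = -3·(-4(-3)^(k - 1) + 3(-5)^k) - 6·(-5)^k = -4(-3)^k + 3(-5)^(k + 1) = -4(-3)^((k+1) - 1) + 3(-5)^(k+1),
which is the claimed formula at r = k+1.
This completes the induction.

u_r = -4(-3)^(r - 1) + 3(-5)^r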